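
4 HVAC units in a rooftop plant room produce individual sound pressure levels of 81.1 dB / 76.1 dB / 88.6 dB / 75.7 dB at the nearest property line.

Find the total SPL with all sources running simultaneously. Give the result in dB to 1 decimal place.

89.7 dB

Sum in the linear (power) domain: Σ 10^(Lᵢ/10) = 10^(81.1/10) + 10^(76.1/10) + 10^(88.6/10) + 10^(75.7/10) = 9.312e+08.
Back to dB: 10·log₁₀ Σ = 89.7 dB.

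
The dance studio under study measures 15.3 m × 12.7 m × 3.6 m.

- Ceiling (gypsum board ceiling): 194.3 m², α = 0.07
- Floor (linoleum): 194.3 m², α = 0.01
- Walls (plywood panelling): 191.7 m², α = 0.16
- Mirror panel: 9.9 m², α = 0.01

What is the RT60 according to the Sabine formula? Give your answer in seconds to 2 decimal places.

2.43 s

A = Σ Sᵢαᵢ = 194.3*0.07 + 194.3*0.01 + 191.7*0.16 + 9.9*0.01 = 46.315 sabins.
Volume V = 15.3 × 12.7 × 3.6 = 699.516 m³.
RT60 = 0.161 · V / A = 0.161 × 699.516 / 46.315 = 2.43 s.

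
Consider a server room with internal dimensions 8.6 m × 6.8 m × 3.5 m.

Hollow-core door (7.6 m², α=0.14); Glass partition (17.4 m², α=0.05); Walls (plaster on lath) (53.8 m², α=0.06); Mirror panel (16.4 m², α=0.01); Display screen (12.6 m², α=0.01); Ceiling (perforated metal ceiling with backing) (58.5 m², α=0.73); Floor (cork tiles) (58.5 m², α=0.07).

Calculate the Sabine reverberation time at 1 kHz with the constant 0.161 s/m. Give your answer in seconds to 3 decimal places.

0.631 s

A = Σ Sᵢαᵢ = 7.6·0.14 + 17.4·0.05 + 53.8·0.06 + 16.4·0.01 + 12.6·0.01 + 58.5·0.73 + 58.5·0.07 = 52.252 sabins.
Room volume: 204.68 m³.
T = 0.161 V/A = 0.161·204.68/52.252 = 0.631 s.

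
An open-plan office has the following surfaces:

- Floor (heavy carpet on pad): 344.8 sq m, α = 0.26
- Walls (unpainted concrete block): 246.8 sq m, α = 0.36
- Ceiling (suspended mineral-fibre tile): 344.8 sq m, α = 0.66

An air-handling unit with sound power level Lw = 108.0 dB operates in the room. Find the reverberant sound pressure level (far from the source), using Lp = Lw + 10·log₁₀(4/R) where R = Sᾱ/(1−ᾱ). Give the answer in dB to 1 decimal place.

85.5 dB

A = 406.064 sabins; S = 936.4 sq m.
ᾱ = 406.064/936.4 = 0.4336; R = Sᾱ/(1−ᾱ) = 406.064/(1−0.4336) = 716.921 sq m.
Lp = Lw + 10 log₁₀(4/R) = 108.0 -22.53 = 85.5 dB.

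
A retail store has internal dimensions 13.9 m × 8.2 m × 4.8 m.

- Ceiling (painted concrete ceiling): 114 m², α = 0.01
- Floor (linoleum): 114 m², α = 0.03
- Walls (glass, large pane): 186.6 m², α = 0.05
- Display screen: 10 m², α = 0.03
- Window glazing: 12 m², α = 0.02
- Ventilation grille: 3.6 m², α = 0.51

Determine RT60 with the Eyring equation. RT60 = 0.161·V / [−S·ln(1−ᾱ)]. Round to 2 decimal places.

Total surface area S = 114 + 114 + 186.6 + 10 + 12 + 3.6 = 440.2 m².
Absorption A = 114·0.01 + 114·0.03 + 186.6·0.05 + 10·0.03 + 12·0.02 + 3.6·0.51 = 16.266 sabins.
Mean coefficient ᾱ = A/S = 0.0370.
Eyring denominator: −S ln(1−ᾱ) = 16.596.
V = 13.9 × 8.2 × 4.8 = 547.104 m³.
T = 0.161·V/[−S·ln(1−ᾱ)] = 0.161·547.104/16.596 = 5.31 s.

5.31 s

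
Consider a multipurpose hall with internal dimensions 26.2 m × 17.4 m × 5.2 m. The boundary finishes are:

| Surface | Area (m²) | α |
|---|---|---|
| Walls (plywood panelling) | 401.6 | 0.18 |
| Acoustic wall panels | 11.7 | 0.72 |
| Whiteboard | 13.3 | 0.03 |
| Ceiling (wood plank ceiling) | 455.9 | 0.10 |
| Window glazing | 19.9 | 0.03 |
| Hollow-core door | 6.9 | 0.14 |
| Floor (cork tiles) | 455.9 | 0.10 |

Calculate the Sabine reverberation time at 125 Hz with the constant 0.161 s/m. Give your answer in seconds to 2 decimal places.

2.20 s

A = Σ Sᵢαᵢ = 401.6*0.18 + 11.7*0.72 + 13.3*0.03 + 455.9*0.10 + 19.9*0.03 + 6.9*0.14 + 455.9*0.10 = 173.854 sabins.
Volume V = 26.2 × 17.4 × 5.2 = 2370.576 m³.
Sabine: RT60 = 0.161 × 2370.576 / 173.854 = 2.20 s.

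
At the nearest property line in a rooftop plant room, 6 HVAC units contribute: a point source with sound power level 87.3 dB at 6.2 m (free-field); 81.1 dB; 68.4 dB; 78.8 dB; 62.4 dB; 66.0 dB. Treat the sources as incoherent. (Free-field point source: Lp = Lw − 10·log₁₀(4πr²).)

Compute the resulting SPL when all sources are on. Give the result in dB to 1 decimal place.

Source at 6.2 m: Lp = 87.3 − 10·log₁₀(4π·6.2²) = 87.3 − 10·log₁₀(483.051) = 60.5 dB.
Sum in the linear (power) domain: Σ 10^(Lᵢ/10) = 10^(60.5/10) + 10^(81.1/10) + 10^(68.4/10) + 10^(78.8/10) + 10^(62.4/10) + 10^(66.0/10) = 2.184e+08.
L_total = 10·log₁₀(2.184e+08) = 83.4 dB.

83.4 dB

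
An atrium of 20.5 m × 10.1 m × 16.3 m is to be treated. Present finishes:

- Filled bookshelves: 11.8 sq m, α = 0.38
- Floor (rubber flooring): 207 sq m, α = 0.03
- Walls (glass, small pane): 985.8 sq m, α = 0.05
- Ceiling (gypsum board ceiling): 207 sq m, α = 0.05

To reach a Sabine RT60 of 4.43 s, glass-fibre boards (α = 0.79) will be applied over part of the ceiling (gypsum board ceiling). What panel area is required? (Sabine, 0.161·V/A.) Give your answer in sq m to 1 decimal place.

Equivalent absorption area: A₁ = 11.8×0.38 + 207×0.03 + 985.8×0.05 + 207×0.05 = 70.334 sq m.
Required A₂ = 0.161·3374.915/4.43 = 122.655 sabins.
ΔA needed = 122.655 − 70.334 = 52.321 sabins.
Each sq m of panel replacing the ceiling (gypsum board ceiling) adds (0.79 − 0.05) = 0.74 sabins.
Panel area = 52.321 / 0.74 = 70.7 sq m.

70.7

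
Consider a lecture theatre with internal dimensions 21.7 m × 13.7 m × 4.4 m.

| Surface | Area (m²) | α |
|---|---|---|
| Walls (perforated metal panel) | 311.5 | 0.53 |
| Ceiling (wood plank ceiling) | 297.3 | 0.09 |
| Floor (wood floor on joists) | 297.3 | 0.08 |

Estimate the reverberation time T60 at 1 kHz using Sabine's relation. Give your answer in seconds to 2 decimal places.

A = Σ Sᵢαᵢ = 311.5×0.53 + 297.3×0.09 + 297.3×0.08 = 215.636 sabins.
Room volume: 1308.076 m³.
T = 0.161 V/A = 0.161·1308.076/215.636 = 0.98 s.

0.98 sec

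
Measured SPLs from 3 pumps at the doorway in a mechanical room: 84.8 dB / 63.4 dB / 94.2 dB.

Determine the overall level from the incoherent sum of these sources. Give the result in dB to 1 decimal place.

94.7 dB

Sum in the linear (power) domain: Σ 10^(Lᵢ/10) = 10^(84.8/10) + 10^(63.4/10) + 10^(94.2/10) = 2.934e+09.
Back to dB: 10·log₁₀ Σ = 94.7 dB.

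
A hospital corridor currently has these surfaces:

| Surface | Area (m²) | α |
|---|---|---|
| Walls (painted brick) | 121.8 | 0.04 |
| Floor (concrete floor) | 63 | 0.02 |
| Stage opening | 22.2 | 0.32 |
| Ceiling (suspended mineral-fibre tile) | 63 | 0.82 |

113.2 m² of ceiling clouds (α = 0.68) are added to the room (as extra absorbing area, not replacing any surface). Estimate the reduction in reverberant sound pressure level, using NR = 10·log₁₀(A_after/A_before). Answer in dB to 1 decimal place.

3.4 dB

A_before = Σ Sᵢαᵢ = 121.8*0.04 + 63*0.02 + 22.2*0.32 + 63*0.82 = 64.896 sabins.
Added absorption = 113.2 × 0.68 = 76.976 sabins.
New total A_after = 141.872 sabins.
Reduction = 10 log₁₀(A_after/A_before) = 10 log₁₀(2.1861) = 3.4 dB.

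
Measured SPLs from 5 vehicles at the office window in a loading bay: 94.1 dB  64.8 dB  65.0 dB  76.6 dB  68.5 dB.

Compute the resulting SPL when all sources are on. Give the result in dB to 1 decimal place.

94.2 dB

Sum in the linear (power) domain: Σ 10^(Lᵢ/10) = 10^(94.1/10) + 10^(64.8/10) + 10^(65.0/10) + 10^(76.6/10) + 10^(68.5/10) = 2.629e+09.
L_total = 10·log₁₀(2.629e+09) = 94.2 dB.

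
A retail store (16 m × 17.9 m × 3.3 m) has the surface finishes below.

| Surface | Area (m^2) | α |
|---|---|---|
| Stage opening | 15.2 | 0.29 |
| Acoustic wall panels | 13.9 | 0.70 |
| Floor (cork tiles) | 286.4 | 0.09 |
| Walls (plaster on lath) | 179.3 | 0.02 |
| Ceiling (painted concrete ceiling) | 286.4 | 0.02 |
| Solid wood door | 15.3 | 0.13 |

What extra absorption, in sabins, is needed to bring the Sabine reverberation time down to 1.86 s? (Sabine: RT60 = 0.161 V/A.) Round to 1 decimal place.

30.6 sabins

Equivalent absorption area: A₁ = 15.2·0.29 + 13.9·0.70 + 286.4·0.09 + 179.3·0.02 + 286.4·0.02 + 15.3·0.13 = 51.217 m^2.
Target A₂ = 0.161·945.12/1.86 = 81.809 sabins (V = 945.12 m³).
Shortfall: 81.809 − 51.217 = 30.6 sabins.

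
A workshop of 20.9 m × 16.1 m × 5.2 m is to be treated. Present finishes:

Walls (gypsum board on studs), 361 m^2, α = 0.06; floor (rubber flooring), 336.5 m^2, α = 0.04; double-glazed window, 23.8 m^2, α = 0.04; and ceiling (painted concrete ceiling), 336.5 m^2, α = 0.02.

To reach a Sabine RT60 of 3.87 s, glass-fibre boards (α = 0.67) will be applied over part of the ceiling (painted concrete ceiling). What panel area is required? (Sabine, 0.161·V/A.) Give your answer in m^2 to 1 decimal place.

46.1

Equivalent absorption area: A₁ = 361×0.06 + 336.5×0.04 + 23.8×0.04 + 336.5×0.02 = 42.802 m^2.
Required A₂ = 0.161·1749.748/3.87 = 72.793 sabins.
Absorption to add: 72.793 − 42.802 = 29.991 sabins.
Each m^2 of panel replacing the ceiling (painted concrete ceiling) adds (0.67 − 0.02) = 0.65 sabins.
Area = ΔA/Δα = 29.991/0.65 = 46.1 m^2.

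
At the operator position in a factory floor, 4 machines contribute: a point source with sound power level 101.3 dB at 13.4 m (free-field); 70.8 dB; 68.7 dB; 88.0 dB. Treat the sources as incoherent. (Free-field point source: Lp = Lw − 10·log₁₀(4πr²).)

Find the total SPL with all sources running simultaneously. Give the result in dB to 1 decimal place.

Source at 13.4 m: Lp = 101.3 − 10·log₁₀(4π·13.4²) = 101.3 − 10·log₁₀(2256.418) = 67.8 dB.
Sum in the linear (power) domain: Σ 10^(Lᵢ/10) = 10^(67.8/10) + 10^(70.8/10) + 10^(68.7/10) + 10^(88.0/10) = 6.564e+08.
Combined level = 10 log₁₀(6.564e+08) = 88.2 dB.

88.2 dB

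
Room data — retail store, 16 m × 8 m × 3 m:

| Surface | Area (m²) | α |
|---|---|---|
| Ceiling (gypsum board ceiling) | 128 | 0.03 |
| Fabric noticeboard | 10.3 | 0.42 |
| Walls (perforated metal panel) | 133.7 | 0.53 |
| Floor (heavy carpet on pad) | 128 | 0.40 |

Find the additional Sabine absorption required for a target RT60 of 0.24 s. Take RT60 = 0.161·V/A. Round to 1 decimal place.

Summing Sᵢαᵢ: 3.840 + 4.326 + 70.861 + 51.200 → A₁ = 130.227 sabins.
V = 384 m³. Required absorption A₂ = 0.161 × 384 / 0.24 = 257.600 sabins.
Shortfall: 257.600 − 130.227 = 127.4 sabins.

127.4 sabins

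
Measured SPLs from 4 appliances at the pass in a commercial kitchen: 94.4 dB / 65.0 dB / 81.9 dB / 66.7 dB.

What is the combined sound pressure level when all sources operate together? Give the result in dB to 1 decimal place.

Σ 10^(Lᵢ/10) = 2.917e+09.
Combined level = 10 log₁₀(2.917e+09) = 94.6 dB.

94.6 dB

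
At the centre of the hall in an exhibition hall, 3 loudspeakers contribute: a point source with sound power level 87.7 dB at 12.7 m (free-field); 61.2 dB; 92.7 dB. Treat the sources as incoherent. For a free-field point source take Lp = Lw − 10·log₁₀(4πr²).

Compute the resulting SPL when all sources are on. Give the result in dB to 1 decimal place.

Source at 12.7 m: Lp = 87.7 − 10·log₁₀(4π·12.7²) = 87.7 − 10·log₁₀(2026.830) = 54.6 dB.
Converting to relative power and adding: 10^(54.6/10) + 10^(61.2/10) + 10^(92.7/10) = 1.864e+09.
L_total = 10·log₁₀(1.864e+09) = 92.7 dB.

92.7 dB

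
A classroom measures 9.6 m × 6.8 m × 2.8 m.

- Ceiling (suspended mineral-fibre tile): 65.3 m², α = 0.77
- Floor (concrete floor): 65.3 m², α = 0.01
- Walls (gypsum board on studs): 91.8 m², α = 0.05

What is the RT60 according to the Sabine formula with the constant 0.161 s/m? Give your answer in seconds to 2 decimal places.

0.53 seconds

A = Σ Sᵢαᵢ = 65.3×0.77 + 65.3×0.01 + 91.8×0.05 = 55.524 sabins.
V = 9.6·6.8·2.8 = 182.784 m³.
T = 0.161 V/A = 0.161·182.784/55.524 = 0.53 s.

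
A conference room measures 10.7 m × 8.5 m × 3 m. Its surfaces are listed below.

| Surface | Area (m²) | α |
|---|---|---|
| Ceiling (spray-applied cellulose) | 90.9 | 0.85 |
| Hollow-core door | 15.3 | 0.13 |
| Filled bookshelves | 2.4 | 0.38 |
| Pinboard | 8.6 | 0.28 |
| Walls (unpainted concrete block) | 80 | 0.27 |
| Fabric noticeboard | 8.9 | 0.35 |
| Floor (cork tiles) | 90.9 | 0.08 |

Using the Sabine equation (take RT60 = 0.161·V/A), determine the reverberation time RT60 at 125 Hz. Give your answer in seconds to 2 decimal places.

0.38 s

Equivalent absorption area: A = 90.9×0.85 + 15.3×0.13 + 2.4×0.38 + 8.6×0.28 + 80×0.27 + 8.9×0.35 + 90.9×0.08 = 114.561 m².
V = 10.7·8.5·3 = 272.85 m³.
T = 0.161 V/A = 0.161·272.85/114.561 = 0.38 s.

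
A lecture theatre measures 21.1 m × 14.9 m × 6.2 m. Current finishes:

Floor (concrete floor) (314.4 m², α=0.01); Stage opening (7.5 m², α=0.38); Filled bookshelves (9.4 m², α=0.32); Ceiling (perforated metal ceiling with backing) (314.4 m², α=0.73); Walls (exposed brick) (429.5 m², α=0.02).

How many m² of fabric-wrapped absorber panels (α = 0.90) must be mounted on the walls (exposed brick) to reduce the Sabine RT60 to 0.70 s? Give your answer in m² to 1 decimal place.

Summing Sᵢαᵢ: 3.144 + 2.850 + 3.008 + 229.512 + 8.590 → A₁ = 247.104 sabins.
Required A₂ = 0.161·1949.218/0.70 = 448.320 sabins.
Absorption to add: 448.320 − 247.104 = 201.216 sabins.
Each m² of panel replacing the walls (exposed brick) adds (0.90 − 0.02) = 0.88 sabins.
Area = ΔA/Δα = 201.216/0.88 = 228.7 m².

228.7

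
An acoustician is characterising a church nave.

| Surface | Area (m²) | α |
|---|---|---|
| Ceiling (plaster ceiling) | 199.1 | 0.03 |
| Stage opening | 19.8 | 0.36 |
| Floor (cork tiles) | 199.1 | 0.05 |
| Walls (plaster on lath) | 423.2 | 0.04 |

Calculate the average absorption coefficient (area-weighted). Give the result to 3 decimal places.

S = Σ Sᵢ = 199.1 + 19.8 + 199.1 + 423.2 = 841.2 m².
Weighted sum Σ Sα = 39.984.
ᾱ = 39.984 / 841.2 = 0.048.

0.048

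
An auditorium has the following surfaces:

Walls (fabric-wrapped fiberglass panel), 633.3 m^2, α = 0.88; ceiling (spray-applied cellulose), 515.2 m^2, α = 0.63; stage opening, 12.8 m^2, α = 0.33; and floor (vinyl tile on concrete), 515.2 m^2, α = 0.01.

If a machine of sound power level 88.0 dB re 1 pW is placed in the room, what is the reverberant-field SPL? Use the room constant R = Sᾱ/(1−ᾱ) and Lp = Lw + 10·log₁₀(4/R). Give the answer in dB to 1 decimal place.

61.2 dB

Σ(Sᵢαᵢ) = 633.3·0.88 + 515.2·0.63 + 12.8·0.33 + 515.2·0.01 = 891.256; total area S = 1676.5 m^2.
ᾱ = 891.256/1676.5 = 0.5316; R = Sᾱ/(1−ᾱ) = 891.256/(1−0.5316) = 1902.767 m^2.
Lp = Lw + 10 log₁₀(4/R) = 88.0 -26.77 = 61.2 dB.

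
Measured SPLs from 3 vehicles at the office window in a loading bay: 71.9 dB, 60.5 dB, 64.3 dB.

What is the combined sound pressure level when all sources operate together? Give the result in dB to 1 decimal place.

Σ 10^(Lᵢ/10) = 1.93e+07.
Combined level = 10 log₁₀(1.93e+07) = 72.9 dB.

72.9 dB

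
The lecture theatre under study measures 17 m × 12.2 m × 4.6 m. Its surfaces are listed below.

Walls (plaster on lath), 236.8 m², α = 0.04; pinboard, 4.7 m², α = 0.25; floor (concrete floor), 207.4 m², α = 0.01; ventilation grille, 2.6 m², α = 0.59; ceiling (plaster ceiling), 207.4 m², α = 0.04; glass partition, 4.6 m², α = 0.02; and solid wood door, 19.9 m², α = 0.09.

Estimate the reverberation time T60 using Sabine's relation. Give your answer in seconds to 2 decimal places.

A = Σ Sᵢαᵢ = 236.8×0.04 + 4.7×0.25 + 207.4×0.01 + 2.6×0.59 + 207.4×0.04 + 4.6×0.02 + 19.9×0.09 = 24.434 sabins.
Room volume: 954.04 m³.
T = 0.161 V/A = 0.161·954.04/24.434 = 6.29 s.

6.29 s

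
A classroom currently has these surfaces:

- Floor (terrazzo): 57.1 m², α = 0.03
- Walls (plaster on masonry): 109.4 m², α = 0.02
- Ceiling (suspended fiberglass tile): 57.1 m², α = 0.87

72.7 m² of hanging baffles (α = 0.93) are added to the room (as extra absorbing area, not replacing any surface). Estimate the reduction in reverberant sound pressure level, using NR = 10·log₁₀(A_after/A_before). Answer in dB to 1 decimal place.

3.5 dB

A_before = Σ Sᵢαᵢ = 57.1×0.03 + 109.4×0.02 + 57.1×0.87 = 53.578 sabins.
Added absorption = 72.7 × 0.93 = 67.611 sabins.
New total A_after = 121.189 sabins.
NR = 10·log₁₀(121.189/53.578) = 3.5 dB.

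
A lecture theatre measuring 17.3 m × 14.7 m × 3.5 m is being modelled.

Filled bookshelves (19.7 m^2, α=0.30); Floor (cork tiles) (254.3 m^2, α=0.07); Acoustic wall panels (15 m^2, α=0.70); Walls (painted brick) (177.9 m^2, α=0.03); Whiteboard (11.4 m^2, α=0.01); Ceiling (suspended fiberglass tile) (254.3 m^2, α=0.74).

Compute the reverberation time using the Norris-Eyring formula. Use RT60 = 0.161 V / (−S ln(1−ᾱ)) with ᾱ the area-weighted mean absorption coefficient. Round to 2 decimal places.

S = Σ Sᵢ = 732.6 m^2.
Σ(Sᵢαᵢ) = 19.7×0.30 + 254.3×0.07 + 15×0.70 + 177.9×0.03 + 11.4×0.01 + 254.3×0.74 = 227.844.
ᾱ = 227.844 / 732.6 = 0.3110.
Eyring denominator: −S ln(1−ᾱ) = 272.904.
V = 17.3 × 14.7 × 3.5 = 890.085 m³.
T = 0.161·V/[−S·ln(1−ᾱ)] = 0.161·890.085/272.904 = 0.53 s.

0.53 sec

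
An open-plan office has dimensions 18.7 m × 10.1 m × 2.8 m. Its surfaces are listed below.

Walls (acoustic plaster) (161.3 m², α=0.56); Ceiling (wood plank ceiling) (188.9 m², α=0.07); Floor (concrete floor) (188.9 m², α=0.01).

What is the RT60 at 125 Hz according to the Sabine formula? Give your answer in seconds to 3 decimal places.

0.807 seconds

Summing Sᵢαᵢ: 90.328 + 13.223 + 1.889 → A = 105.440 sabins.
Room volume: 528.836 m³.
RT60 = 0.161 · V / A = 0.161 × 528.836 / 105.440 = 0.807 s.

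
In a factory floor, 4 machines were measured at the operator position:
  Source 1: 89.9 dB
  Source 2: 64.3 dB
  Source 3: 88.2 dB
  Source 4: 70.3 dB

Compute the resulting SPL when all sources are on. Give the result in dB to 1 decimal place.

Converting to relative power and adding: 10^(89.9/10) + 10^(64.3/10) + 10^(88.2/10) + 10^(70.3/10) = 1.651e+09.
Combined level = 10 log₁₀(1.651e+09) = 92.2 dB.

92.2 dB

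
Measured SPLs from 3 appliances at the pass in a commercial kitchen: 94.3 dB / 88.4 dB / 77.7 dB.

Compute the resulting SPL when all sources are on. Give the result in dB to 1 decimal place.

95.4 dB

Sum in the linear (power) domain: Σ 10^(Lᵢ/10) = 10^(94.3/10) + 10^(88.4/10) + 10^(77.7/10) = 3.442e+09.
Combined level = 10 log₁₀(3.442e+09) = 95.4 dB.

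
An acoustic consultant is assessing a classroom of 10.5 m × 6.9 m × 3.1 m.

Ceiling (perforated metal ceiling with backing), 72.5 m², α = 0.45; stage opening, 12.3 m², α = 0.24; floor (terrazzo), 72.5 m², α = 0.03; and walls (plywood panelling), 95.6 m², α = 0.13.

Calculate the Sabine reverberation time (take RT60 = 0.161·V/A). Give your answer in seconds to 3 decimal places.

0.721 seconds

Summing Sᵢαᵢ: 32.625 + 2.952 + 2.175 + 12.428 → A = 50.180 sabins.
V = 10.5·6.9·3.1 = 224.595 m³.
Sabine: RT60 = 0.161 × 224.595 / 50.180 = 0.721 s.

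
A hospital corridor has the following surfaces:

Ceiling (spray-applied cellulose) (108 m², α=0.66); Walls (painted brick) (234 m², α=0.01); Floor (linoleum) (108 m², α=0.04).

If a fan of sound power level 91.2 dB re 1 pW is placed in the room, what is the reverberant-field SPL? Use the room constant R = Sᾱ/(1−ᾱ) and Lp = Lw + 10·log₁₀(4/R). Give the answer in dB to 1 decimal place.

77.5 dB

A = 77.940 sabins; S = 450.0 m².
ᾱ = 0.1732, so room constant R = A/(1−ᾱ) = 94.267 m².
Lp = Lw + 10 log₁₀(4/R) = 91.2 -13.72 = 77.5 dB.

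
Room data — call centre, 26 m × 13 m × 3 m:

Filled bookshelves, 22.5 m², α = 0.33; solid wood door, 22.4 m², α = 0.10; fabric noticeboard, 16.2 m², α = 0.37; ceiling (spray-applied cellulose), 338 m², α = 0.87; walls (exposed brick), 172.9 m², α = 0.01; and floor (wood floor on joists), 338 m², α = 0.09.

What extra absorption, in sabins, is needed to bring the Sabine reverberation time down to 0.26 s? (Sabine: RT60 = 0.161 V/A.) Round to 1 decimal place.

Summing Sᵢαᵢ: 7.425 + 2.240 + 5.994 + 294.060 + 1.729 + 30.420 → A₁ = 341.868 sabins.
V = 1014 m³. Required absorption A₂ = 0.161 × 1014 / 0.26 = 627.900 sabins.
ΔA = A₂ − A₁ = 627.900 − 341.868 = 286.0 sabins.

286.0 sabins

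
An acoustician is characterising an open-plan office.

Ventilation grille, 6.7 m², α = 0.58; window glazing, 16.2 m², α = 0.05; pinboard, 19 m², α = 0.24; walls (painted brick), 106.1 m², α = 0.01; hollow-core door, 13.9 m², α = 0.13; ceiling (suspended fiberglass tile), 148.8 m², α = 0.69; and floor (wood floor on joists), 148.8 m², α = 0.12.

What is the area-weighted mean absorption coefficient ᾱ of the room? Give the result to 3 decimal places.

0.289

Total surface area S = 459.5 m².
Σ(Sᵢαᵢ) = 6.7*0.58 + 16.2*0.05 + 19*0.24 + 106.1*0.01 + 13.9*0.13 + 148.8*0.69 + 148.8*0.12 = 132.652.
ᾱ = 132.652 / 459.5 = 0.289.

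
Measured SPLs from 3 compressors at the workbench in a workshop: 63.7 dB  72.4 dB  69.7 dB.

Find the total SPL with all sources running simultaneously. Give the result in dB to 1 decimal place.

Σ 10^(Lᵢ/10) = 2.905e+07.
Combined level = 10 log₁₀(2.905e+07) = 74.6 dB.

74.6 dB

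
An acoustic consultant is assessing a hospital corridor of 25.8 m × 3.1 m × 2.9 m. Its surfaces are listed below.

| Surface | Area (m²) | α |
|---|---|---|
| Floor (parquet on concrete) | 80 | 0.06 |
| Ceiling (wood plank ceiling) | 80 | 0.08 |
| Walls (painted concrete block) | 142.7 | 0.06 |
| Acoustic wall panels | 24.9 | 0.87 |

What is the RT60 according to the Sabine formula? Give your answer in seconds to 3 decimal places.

Equivalent absorption area: A = 80*0.06 + 80*0.08 + 142.7*0.06 + 24.9*0.87 = 41.425 m².
Room volume: 231.942 m³.
RT60 = 0.161 · V / A = 0.161 × 231.942 / 41.425 = 0.901 s.

0.901 s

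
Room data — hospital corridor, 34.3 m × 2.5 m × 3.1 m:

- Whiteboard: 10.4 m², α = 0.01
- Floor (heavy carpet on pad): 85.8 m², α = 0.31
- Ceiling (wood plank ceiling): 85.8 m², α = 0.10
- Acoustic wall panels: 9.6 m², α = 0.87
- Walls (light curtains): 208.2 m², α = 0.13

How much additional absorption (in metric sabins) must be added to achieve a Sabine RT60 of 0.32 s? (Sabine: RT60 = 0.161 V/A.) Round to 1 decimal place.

63.0 sabins

Total absorption A₁ = 10.4*0.01 + 85.8*0.31 + 85.8*0.10 + 9.6*0.87 + 208.2*0.13
  = 0.104 + 26.598 + 8.580 + 8.352 + 27.066 = 70.700 m² sabins.
V = 265.825 m³. Required absorption A₂ = 0.161 × 265.825 / 0.32 = 133.743 sabins.
Shortfall: 133.743 − 70.700 = 63.0 sabins.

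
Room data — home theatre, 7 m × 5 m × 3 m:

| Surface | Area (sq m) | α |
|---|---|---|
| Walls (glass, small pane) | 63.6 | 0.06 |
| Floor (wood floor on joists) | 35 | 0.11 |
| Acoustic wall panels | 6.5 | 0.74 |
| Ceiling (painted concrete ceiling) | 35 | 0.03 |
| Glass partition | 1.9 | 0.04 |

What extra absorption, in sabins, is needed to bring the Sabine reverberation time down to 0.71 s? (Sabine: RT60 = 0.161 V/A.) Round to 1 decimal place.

Equivalent absorption area: A₁ = 63.6×0.06 + 35×0.11 + 6.5×0.74 + 35×0.03 + 1.9×0.04 = 13.602 sq m.
For T = 0.71 s, need A₂ = 0.161·V/T = 0.161·105/0.71 = 23.810 sabins.
Additional absorption ΔA = 23.810 − 13.602 = 10.2 sabins.

10.2 sabins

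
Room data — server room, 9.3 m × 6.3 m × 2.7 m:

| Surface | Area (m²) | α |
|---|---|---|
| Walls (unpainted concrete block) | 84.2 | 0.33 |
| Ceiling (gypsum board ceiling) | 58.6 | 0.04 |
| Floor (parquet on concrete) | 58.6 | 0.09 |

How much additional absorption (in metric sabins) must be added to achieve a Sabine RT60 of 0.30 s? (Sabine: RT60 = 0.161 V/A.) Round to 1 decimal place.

49.5 sabins

Total absorption A₁ = 84.2*0.33 + 58.6*0.04 + 58.6*0.09
  = 27.786 + 2.344 + 5.274 = 35.404 m² sabins.
V = 158.193 m³. Required absorption A₂ = 0.161 × 158.193 / 0.30 = 84.897 sabins.
ΔA = A₂ − A₁ = 84.897 − 35.404 = 49.5 sabins.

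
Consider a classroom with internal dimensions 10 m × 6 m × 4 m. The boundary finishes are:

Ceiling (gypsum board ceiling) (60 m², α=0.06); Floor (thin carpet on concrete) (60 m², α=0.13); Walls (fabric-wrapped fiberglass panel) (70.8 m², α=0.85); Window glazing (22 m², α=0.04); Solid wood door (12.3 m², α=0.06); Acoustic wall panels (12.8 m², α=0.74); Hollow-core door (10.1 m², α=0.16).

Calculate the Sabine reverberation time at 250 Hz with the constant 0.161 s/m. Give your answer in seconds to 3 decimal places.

Total absorption A = 60*0.06 + 60*0.13 + 70.8*0.85 + 22*0.04 + 12.3*0.06 + 12.8*0.74 + 10.1*0.16
  = 3.600 + 7.800 + 60.180 + 0.880 + 0.738 + 9.472 + 1.616 = 84.286 m² sabins.
Volume V = 10 × 6 × 4 = 240 m³.
Sabine: RT60 = 0.161 × 240 / 84.286 = 0.458 s.

0.458 s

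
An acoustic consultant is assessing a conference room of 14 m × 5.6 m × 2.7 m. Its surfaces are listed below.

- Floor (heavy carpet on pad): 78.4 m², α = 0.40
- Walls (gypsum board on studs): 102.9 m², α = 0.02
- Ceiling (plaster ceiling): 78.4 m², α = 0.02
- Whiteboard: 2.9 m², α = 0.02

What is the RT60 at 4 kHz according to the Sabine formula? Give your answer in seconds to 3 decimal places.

Equivalent absorption area: A = 78.4*0.40 + 102.9*0.02 + 78.4*0.02 + 2.9*0.02 = 35.044 m².
Volume V = 14 × 5.6 × 2.7 = 211.68 m³.
RT60 = 0.161 · V / A = 0.161 × 211.68 / 35.044 = 0.973 s.

0.973 seconds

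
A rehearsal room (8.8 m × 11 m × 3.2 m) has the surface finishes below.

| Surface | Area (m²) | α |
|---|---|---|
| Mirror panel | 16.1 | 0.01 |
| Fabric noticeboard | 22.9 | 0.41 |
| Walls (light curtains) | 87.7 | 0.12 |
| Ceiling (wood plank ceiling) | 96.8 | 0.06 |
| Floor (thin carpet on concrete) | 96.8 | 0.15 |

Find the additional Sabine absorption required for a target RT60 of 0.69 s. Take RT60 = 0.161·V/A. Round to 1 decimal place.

Total absorption A₁ = 16.1×0.01 + 22.9×0.41 + 87.7×0.12 + 96.8×0.06 + 96.8×0.15
  = 0.161 + 9.389 + 10.524 + 5.808 + 14.520 = 40.402 m² sabins.
V = 309.76 m³. Required absorption A₂ = 0.161 × 309.76 / 0.69 = 72.277 sabins.
ΔA = A₂ − A₁ = 72.277 − 40.402 = 31.9 sabins.

31.9 sabins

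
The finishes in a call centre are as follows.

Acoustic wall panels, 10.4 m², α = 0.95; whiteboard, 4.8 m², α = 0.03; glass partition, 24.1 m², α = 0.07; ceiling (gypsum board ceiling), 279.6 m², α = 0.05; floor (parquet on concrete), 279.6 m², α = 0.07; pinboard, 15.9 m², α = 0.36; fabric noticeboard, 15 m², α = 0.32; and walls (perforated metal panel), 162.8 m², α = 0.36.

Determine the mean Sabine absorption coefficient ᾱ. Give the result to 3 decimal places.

0.144

S = Σ Sᵢ = 10.4 + 4.8 + 24.1 + 279.6 + 279.6 + 15.9 + 15 + 162.8 = 792.2 m².
Σ(Sᵢαᵢ) = 10.4·0.95 + 4.8·0.03 + 24.1·0.07 + 279.6·0.05 + 279.6·0.07 + 15.9·0.36 + 15·0.32 + 162.8·0.36 = 114.395.
ᾱ = 114.395 / 792.2 = 0.144.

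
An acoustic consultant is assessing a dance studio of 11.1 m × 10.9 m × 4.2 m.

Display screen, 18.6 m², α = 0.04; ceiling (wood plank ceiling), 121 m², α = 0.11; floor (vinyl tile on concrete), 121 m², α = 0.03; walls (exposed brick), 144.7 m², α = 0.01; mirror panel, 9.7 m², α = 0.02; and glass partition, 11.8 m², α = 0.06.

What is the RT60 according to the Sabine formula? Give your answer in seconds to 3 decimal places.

4.084 s

Equivalent absorption area: A = 18.6*0.04 + 121*0.11 + 121*0.03 + 144.7*0.01 + 9.7*0.02 + 11.8*0.06 = 20.033 m².
V = 11.1·10.9·4.2 = 508.158 m³.
RT60 = 0.161 · V / A = 0.161 × 508.158 / 20.033 = 4.084 s.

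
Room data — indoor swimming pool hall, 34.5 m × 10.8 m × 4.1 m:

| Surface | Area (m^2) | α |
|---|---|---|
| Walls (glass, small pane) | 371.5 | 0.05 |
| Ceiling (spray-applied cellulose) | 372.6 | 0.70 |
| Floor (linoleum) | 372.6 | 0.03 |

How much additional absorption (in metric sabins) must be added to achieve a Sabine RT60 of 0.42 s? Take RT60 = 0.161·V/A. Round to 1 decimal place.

295.0 sabins

A₁ = Σ Sᵢαᵢ = 371.5*0.05 + 372.6*0.70 + 372.6*0.03 = 290.573 sabins.
For T = 0.42 s, need A₂ = 0.161·V/T = 0.161·1527.66/0.42 = 585.603 sabins.
ΔA = A₂ − A₁ = 585.603 − 290.573 = 295.0 sabins.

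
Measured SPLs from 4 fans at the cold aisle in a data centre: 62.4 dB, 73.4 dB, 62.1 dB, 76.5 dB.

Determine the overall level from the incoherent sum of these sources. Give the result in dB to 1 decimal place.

Sum in the linear (power) domain: Σ 10^(Lᵢ/10) = 10^(62.4/10) + 10^(73.4/10) + 10^(62.1/10) + 10^(76.5/10) = 6.991e+07.
Back to dB: 10·log₁₀ Σ = 78.4 dB.

78.4 dB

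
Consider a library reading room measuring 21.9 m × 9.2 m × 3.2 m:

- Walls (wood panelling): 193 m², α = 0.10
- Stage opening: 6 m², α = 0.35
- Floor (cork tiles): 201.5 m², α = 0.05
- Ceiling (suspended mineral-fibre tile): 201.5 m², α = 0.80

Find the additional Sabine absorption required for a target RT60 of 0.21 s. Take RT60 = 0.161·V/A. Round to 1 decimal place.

A₁ = Σ Sᵢαᵢ = 193×0.10 + 6×0.35 + 201.5×0.05 + 201.5×0.80 = 192.675 sabins.
Target A₂ = 0.161·644.736/0.21 = 494.298 sabins (V = 644.736 m³).
Additional absorption ΔA = 494.298 − 192.675 = 301.6 sabins.

301.6 sabins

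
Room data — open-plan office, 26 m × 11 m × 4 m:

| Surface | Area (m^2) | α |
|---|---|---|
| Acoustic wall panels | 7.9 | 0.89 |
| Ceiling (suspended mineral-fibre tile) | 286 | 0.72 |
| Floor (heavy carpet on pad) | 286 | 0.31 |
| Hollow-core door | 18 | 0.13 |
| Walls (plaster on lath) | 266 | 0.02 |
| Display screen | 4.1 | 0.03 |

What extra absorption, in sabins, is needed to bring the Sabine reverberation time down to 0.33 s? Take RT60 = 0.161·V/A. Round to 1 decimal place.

Equivalent absorption area: A₁ = 7.9×0.89 + 286×0.72 + 286×0.31 + 18×0.13 + 266×0.02 + 4.1×0.03 = 309.394 m^2.
Target A₂ = 0.161·1144/0.33 = 558.133 sabins (V = 1144 m³).
Additional absorption ΔA = 558.133 − 309.394 = 248.7 sabins.

248.7 sabins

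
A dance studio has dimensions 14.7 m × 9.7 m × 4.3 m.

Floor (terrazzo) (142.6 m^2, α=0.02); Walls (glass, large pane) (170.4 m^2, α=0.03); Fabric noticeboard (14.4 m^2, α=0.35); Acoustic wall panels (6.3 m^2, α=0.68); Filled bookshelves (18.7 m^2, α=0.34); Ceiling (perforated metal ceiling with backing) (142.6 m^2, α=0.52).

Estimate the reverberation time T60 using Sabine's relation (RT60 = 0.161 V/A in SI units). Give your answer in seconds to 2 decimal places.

Summing Sᵢαᵢ: 2.852 + 5.112 + 5.040 + 4.284 + 6.358 + 74.152 → A = 97.798 sabins.
V = 14.7·9.7·4.3 = 613.137 m³.
RT60 = 0.161 · V / A = 0.161 × 613.137 / 97.798 = 1.01 s.

1.01 s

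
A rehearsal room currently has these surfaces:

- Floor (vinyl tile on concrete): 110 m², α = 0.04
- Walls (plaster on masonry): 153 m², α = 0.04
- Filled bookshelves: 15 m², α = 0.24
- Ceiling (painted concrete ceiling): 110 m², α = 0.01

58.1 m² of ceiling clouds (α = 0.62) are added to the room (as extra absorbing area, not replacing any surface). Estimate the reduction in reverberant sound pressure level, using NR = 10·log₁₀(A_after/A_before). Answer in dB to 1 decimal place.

5.3 dB

Equivalent absorption area: A_before = 110·0.04 + 153·0.04 + 15·0.24 + 110·0.01 = 15.220 m².
Added absorption = 58.1 × 0.62 = 36.022 sabins.
A_after = 15.220 + 36.022 = 51.242 sabins.
Reduction = 10 log₁₀(A_after/A_before) = 10 log₁₀(3.3668) = 5.3 dB.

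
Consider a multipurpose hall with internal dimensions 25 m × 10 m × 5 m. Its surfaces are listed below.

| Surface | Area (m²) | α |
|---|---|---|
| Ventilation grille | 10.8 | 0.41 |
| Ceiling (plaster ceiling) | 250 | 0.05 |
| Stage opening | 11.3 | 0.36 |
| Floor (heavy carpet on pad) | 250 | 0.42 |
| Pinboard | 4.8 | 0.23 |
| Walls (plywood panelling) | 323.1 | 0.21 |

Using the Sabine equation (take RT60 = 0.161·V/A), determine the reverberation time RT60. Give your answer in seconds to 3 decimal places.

A = Σ Sᵢαᵢ = 10.8*0.41 + 250*0.05 + 11.3*0.36 + 250*0.42 + 4.8*0.23 + 323.1*0.21 = 194.951 sabins.
Volume V = 25 × 10 × 5 = 1250 m³.
T = 0.161 V/A = 0.161·1250/194.951 = 1.032 s.

1.032 s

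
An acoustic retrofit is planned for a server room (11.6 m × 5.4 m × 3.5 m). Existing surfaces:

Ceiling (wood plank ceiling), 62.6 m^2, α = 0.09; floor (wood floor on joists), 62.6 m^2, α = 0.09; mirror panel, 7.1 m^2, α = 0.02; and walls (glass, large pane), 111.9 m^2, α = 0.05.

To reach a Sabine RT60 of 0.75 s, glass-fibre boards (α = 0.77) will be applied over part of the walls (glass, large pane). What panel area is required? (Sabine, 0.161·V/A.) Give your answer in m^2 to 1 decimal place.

41.7

A₁ = Σ Sᵢαᵢ = 62.6×0.09 + 62.6×0.09 + 7.1×0.02 + 111.9×0.05 = 17.005 sabins.
Required A₂ = 0.161·219.24/0.75 = 47.064 sabins.
ΔA needed = 47.064 − 17.005 = 30.059 sabins.
Net gain per m^2: Δα = 0.77 − 0.05 = 0.72.
Area = ΔA/Δα = 30.059/0.72 = 41.7 m^2.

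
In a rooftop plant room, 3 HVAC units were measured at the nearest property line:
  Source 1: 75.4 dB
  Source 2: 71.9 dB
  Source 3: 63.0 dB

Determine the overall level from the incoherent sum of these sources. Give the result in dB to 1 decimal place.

Sum in the linear (power) domain: Σ 10^(Lᵢ/10) = 10^(75.4/10) + 10^(71.9/10) + 10^(63.0/10) = 5.216e+07.
Combined level = 10 log₁₀(5.216e+07) = 77.2 dB.

77.2 dB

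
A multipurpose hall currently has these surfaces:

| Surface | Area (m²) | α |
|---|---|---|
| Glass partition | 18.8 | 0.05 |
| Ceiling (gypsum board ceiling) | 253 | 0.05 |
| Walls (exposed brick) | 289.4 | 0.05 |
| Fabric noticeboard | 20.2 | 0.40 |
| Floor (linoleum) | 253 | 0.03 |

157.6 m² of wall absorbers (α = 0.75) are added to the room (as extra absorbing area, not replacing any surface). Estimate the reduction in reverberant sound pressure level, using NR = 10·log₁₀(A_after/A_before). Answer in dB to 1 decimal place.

5.7 dB

Equivalent absorption area: A_before = 18.8*0.05 + 253*0.05 + 289.4*0.05 + 20.2*0.40 + 253*0.03 = 43.730 m².
Treatment contributes 157.6·0.75 = 118.200 sabins.
A_after = 43.730 + 118.200 = 161.930 sabins.
Reduction = 10 log₁₀(A_after/A_before) = 10 log₁₀(3.7029) = 5.7 dB.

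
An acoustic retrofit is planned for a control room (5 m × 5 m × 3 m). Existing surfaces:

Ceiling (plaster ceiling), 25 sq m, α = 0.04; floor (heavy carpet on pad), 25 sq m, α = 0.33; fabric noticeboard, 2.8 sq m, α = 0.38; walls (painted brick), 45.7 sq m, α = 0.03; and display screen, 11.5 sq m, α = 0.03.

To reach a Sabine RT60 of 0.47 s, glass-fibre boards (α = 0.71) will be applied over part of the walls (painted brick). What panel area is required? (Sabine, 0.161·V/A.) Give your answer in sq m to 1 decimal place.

20.1

A₁ = Σ Sᵢαᵢ = 25*0.04 + 25*0.33 + 2.8*0.38 + 45.7*0.03 + 11.5*0.03 = 12.030 sabins.
V = 75 m³. Target absorption A₂ = 0.161 × 75 / 0.47 = 25.691 sabins.
Absorption to add: 25.691 − 12.030 = 13.661 sabins.
Net gain per sq m: Δα = 0.71 − 0.03 = 0.68.
Area = ΔA/Δα = 13.661/0.68 = 20.1 sq m.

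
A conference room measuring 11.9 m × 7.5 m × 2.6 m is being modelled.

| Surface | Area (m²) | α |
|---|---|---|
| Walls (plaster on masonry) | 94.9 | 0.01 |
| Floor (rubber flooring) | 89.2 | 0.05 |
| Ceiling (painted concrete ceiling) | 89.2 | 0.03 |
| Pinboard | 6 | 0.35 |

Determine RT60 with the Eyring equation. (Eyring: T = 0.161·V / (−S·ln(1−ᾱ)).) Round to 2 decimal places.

3.60 seconds

S = Σ Sᵢ = 279.3 m².
Σ(Sᵢαᵢ) = 94.9·0.01 + 89.2·0.05 + 89.2·0.03 + 6·0.35 = 10.185.
ᾱ = 10.185 / 279.3 = 0.0365.
−S·ln(1−ᾱ) = −279.3 × ln(1 − 0.0365) = 10.385.
V = 11.9 × 7.5 × 2.6 = 232.05 m³.
T = 0.161·V/[−S·ln(1−ᾱ)] = 0.161·232.05/10.385 = 3.60 s.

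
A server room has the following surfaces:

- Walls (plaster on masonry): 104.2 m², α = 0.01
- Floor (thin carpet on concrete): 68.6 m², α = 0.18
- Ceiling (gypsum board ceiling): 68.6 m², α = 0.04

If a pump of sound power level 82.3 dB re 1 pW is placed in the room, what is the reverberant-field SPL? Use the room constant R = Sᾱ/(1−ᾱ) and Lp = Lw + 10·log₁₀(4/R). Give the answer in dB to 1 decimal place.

75.9 dB

Σ(Sᵢαᵢ) = 104.2×0.01 + 68.6×0.18 + 68.6×0.04 = 16.134; total area S = 241.4 m².
ᾱ = 0.0668, so room constant R = A/(1−ᾱ) = 17.289 m².
Lp = Lw + 10 log₁₀(4/R) = 82.3 -6.36 = 75.9 dB.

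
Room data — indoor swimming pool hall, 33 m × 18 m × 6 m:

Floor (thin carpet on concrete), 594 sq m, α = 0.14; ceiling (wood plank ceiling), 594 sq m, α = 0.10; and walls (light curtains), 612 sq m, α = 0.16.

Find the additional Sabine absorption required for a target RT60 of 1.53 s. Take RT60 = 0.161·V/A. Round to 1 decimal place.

134.6 sabins

Equivalent absorption area: A₁ = 594*0.14 + 594*0.10 + 612*0.16 = 240.480 sq m.
For T = 1.53 s, need A₂ = 0.161·V/T = 0.161·3564/1.53 = 375.035 sabins.
Shortfall: 375.035 − 240.480 = 134.6 sabins.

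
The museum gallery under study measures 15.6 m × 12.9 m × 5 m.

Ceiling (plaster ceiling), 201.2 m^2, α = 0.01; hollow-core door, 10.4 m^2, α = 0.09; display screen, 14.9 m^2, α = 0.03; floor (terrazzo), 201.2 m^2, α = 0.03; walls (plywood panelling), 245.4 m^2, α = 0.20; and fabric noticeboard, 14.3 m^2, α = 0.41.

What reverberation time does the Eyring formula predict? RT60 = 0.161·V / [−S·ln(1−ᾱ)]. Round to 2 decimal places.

2.40 s

Total surface area S = 201.2 + 10.4 + 14.9 + 201.2 + 245.4 + 14.3 = 687.4 m^2.
Absorption A = 201.2·0.01 + 10.4·0.09 + 14.9·0.03 + 201.2·0.03 + 245.4·0.20 + 14.3·0.41 = 64.374 sabins.
Mean coefficient ᾱ = A/S = 0.0936.
Eyring denominator: −S ln(1−ᾱ) = 67.554.
V = 15.6 × 12.9 × 5 = 1006.2 m³.
RT60 = 0.161 × 1006.2 / 67.554 = 2.40 s.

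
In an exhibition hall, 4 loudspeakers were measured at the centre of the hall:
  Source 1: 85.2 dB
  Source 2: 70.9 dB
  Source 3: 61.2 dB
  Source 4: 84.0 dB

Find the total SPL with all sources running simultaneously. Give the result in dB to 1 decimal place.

Σ 10^(Lᵢ/10) = 5.959e+08.
L_total = 10·log₁₀(5.959e+08) = 87.8 dB.

87.8 dB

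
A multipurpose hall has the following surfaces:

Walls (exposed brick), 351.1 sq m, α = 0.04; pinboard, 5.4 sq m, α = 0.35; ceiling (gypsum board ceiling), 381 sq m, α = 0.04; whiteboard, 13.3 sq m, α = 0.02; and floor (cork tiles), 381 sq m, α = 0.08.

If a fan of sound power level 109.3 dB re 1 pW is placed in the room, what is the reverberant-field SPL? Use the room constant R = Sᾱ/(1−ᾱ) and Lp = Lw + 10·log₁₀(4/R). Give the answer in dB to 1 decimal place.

Σ(Sᵢαᵢ) = 351.1·0.04 + 5.4·0.35 + 381·0.04 + 13.3·0.02 + 381·0.08 = 61.920; total area S = 1131.8 sq m.
ᾱ = 0.0547, so room constant R = A/(1−ᾱ) = 65.503 sq m.
Lp = Lw + 10 log₁₀(4/R) = 109.3 -12.14 = 97.2 dB.

97.2 dB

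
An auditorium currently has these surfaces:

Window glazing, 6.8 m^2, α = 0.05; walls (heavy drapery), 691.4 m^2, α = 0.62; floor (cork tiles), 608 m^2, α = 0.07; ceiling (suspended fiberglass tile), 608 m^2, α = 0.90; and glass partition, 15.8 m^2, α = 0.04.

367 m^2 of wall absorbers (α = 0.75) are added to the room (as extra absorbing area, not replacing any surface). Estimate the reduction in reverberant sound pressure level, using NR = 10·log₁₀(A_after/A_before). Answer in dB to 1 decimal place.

Equivalent absorption area: A_before = 6.8×0.05 + 691.4×0.62 + 608×0.07 + 608×0.90 + 15.8×0.04 = 1019.400 m^2.
Added absorption = 367 × 0.75 = 275.250 sabins.
A_after = 1019.400 + 275.250 = 1294.650 sabins.
Reduction = 10 log₁₀(A_after/A_before) = 10 log₁₀(1.2700) = 1.0 dB.

1.0 dB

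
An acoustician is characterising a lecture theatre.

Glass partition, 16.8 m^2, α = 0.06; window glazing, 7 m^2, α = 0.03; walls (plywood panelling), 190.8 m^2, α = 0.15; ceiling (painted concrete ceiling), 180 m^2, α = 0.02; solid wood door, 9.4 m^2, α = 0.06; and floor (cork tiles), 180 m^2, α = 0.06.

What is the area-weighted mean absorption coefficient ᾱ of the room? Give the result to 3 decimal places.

0.077

S = Σ Sᵢ = 16.8 + 7 + 190.8 + 180 + 9.4 + 180 = 584.0 m^2.
Σ(Sᵢαᵢ) = 16.8*0.06 + 7*0.03 + 190.8*0.15 + 180*0.02 + 9.4*0.06 + 180*0.06 = 44.802.
ᾱ = 44.802 / 584.0 = 0.077.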